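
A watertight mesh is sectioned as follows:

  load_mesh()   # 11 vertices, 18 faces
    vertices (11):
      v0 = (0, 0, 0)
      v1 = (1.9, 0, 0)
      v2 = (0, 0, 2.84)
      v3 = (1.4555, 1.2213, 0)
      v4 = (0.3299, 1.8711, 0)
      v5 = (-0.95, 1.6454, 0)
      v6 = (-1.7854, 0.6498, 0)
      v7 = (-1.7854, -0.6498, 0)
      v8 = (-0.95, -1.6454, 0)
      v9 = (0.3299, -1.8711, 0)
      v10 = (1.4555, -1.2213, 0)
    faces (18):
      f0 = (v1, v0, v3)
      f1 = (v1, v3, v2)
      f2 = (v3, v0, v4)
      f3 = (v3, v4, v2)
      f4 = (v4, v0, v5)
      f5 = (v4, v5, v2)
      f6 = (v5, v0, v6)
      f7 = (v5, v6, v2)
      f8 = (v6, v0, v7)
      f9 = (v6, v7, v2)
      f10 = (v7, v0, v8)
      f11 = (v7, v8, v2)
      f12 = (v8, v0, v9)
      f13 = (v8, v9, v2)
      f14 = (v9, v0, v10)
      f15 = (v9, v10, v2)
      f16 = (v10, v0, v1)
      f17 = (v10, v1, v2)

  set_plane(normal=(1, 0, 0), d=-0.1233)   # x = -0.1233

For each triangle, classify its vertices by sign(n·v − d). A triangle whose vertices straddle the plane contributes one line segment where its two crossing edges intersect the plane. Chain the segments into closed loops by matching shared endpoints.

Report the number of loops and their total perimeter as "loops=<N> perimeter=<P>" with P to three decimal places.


Straddling triangles (10 of 18):
  (v4,v0,v5) [++-] → (-0.1233, 0.213556, 0)–(-0.1233, 1.79118, 0)  len=1.5776
  (v4,v5,v2) [+-+] → (-0.1233, 1.79118, 0)–(-0.1233, 0.213556, 2.4714)  len=2.9320
  (v5,v0,v6) [-+-] → (-0.1233, 0.213556, 0)–(-0.1233, 0.0448753, 0)  len=0.1687
  (v5,v6,v2) [--+] → (-0.1233, 0.0448753, 2.64387)–(-0.1233, 0.213556, 2.4714)  len=0.2412
  (v6,v0,v7) [-+-] → (-0.1233, 0.0448753, 0)–(-0.1233, -0.0448753, 0)  len=0.0898
  (v6,v7,v2) [--+] → (-0.1233, -0.0448753, 2.64387)–(-0.1233, 0.0448753, 2.64387)  len=0.0898
  (v7,v0,v8) [-+-] → (-0.1233, -0.0448753, 0)–(-0.1233, -0.213556, 0)  len=0.1687
  (v7,v8,v2) [--+] → (-0.1233, -0.213556, 2.4714)–(-0.1233, -0.0448753, 2.64387)  len=0.2412
  (v8,v0,v9) [-++] → (-0.1233, -0.213556, 0)–(-0.1233, -1.79118, 0)  len=1.5776
  (v8,v9,v2) [-++] → (-0.1233, -1.79118, 0)–(-0.1233, -0.213556, 2.4714)  len=2.9320

Chained into 1 loop(s):
  loop 1: 10 segments, perimeter = 10.0186
Total perimeter = 10.019

loops=1 perimeter=10.019


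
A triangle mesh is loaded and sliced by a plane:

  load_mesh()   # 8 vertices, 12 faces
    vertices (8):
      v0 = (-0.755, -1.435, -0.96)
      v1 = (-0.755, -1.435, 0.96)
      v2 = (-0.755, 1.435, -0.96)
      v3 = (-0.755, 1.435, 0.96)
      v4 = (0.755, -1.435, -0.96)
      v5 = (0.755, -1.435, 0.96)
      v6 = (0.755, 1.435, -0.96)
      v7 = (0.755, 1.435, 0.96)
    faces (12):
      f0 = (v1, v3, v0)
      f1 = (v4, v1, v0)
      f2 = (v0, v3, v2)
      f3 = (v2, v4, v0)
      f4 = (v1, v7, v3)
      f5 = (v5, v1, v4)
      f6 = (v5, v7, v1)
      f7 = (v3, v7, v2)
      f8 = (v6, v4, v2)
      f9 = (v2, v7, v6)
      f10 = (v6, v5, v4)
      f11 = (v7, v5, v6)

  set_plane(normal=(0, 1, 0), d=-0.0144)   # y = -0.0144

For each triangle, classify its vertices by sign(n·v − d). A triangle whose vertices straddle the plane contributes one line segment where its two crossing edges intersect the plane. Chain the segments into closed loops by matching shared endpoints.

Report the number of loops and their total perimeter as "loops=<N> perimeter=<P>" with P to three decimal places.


Straddling triangles (8 of 12):
  (v1,v3,v0) [-+-] → (-0.755, -0.0144, 0.96)–(-0.755, -0.0144, -0.00963345)  len=0.9696
  (v0,v3,v2) [-++] → (-0.755, -0.0144, -0.00963345)–(-0.755, -0.0144, -0.96)  len=0.9504
  (v2,v4,v0) [+--] → (0.00757631, -0.0144, -0.96)–(-0.755, -0.0144, -0.96)  len=0.7626
  (v1,v7,v3) [-++] → (-0.00757631, -0.0144, 0.96)–(-0.755, -0.0144, 0.96)  len=0.7474
  (v5,v7,v1) [-+-] → (0.755, -0.0144, 0.96)–(-0.00757631, -0.0144, 0.96)  len=0.7626
  (v6,v4,v2) [+-+] → (0.755, -0.0144, -0.96)–(0.00757631, -0.0144, -0.96)  len=0.7474
  (v6,v5,v4) [+--] → (0.755, -0.0144, 0.00963345)–(0.755, -0.0144, -0.96)  len=0.9696
  (v7,v5,v6) [+-+] → (0.755, -0.0144, 0.96)–(0.755, -0.0144, 0.00963345)  len=0.9504

Chained into 1 loop(s):
  loop 1: 8 segments, perimeter = 6.8600
Total perimeter = 6.860

loops=1 perimeter=6.860


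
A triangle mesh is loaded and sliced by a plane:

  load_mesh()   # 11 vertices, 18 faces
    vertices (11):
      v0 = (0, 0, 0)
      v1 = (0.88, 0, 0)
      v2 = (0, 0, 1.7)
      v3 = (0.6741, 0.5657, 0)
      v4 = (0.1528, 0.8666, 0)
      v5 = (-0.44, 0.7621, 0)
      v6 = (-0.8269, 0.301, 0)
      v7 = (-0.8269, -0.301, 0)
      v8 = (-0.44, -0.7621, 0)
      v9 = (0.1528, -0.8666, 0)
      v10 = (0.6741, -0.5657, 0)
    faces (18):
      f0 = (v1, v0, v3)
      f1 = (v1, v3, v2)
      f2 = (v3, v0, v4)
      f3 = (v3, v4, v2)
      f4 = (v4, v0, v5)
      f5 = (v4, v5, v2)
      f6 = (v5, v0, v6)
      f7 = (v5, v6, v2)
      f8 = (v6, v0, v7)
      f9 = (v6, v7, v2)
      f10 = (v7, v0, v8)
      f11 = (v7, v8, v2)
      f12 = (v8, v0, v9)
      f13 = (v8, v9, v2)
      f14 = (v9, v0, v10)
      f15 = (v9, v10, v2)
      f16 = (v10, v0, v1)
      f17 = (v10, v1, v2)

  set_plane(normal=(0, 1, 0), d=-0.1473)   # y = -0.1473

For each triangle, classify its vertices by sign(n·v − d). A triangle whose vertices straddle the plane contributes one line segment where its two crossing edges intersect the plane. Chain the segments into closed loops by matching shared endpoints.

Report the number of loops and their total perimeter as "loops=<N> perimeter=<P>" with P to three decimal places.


Straddling triangles (10 of 18):
  (v6,v0,v7) [++-] → (-0.404659, -0.1473, 0)–(-0.8269, -0.1473, 0)  len=0.4222
  (v6,v7,v2) [+-+] → (-0.8269, -0.1473, 0)–(-0.404659, -0.1473, 0.868073)  len=0.9653
  (v7,v0,v8) [-+-] → (-0.404659, -0.1473, 0)–(-0.085044, -0.1473, 0)  len=0.3196
  (v7,v8,v2) [--+] → (-0.085044, -0.1473, 1.37142)–(-0.404659, -0.1473, 0.868073)  len=0.5962
  (v8,v0,v9) [-+-] → (-0.085044, -0.1473, 0)–(0.0259721, -0.1473, 0)  len=0.1110
  (v8,v9,v2) [--+] → (0.0259721, -0.1473, 1.41104)–(-0.085044, -0.1473, 1.37142)  len=0.1179
  (v9,v0,v10) [-+-] → (0.0259721, -0.1473, 0)–(0.175526, -0.1473, 0)  len=0.1496
  (v9,v10,v2) [--+] → (0.175526, -0.1473, 1.25734)–(0.0259721, -0.1473, 1.41104)  len=0.2145
  (v10,v0,v1) [-++] → (0.175526, -0.1473, 0)–(0.826387, -0.1473, 0)  len=0.6509
  (v10,v1,v2) [-++] → (0.826387, -0.1473, 0)–(0.175526, -0.1473, 1.25734)  len=1.4158

Chained into 1 loop(s):
  loop 1: 10 segments, perimeter = 4.9630
Total perimeter = 4.963

loops=1 perimeter=4.963


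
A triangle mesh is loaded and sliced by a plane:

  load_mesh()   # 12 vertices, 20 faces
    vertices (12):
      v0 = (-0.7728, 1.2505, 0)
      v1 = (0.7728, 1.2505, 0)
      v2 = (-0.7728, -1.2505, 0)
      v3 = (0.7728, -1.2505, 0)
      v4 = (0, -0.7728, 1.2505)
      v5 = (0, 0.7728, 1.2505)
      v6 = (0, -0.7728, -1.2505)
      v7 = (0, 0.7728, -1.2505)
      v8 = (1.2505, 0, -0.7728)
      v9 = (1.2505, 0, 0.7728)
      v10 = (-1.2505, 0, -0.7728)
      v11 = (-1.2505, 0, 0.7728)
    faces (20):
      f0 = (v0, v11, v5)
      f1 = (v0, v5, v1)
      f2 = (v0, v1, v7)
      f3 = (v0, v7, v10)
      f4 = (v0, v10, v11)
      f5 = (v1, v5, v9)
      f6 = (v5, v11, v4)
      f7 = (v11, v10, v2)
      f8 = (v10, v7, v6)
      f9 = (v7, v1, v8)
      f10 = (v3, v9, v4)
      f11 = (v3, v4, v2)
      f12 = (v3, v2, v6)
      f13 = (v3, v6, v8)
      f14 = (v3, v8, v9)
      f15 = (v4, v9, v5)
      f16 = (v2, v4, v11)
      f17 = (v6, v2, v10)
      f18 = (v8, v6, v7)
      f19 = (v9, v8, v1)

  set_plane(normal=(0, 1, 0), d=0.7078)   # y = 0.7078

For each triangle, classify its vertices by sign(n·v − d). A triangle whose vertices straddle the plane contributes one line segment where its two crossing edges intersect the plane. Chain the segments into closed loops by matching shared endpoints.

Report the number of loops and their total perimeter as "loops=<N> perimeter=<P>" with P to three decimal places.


loops=1 perimeter=6.741

Straddling triangles (10 of 20):
  (v0,v11,v5) [+-+] → (-0.980115, 0.7078, 0.335385)–(-0.105179, 0.7078, 1.21032)  len=1.2373
  (v0,v7,v10) [++-] → (-0.105179, 0.7078, -1.21032)–(-0.980115, 0.7078, -0.335385)  len=1.2373
  (v0,v10,v11) [+--] → (-0.980115, 0.7078, -0.335385)–(-0.980115, 0.7078, 0.335385)  len=0.6708
  (v1,v5,v9) [++-] → (0.105179, 0.7078, 1.21032)–(0.980115, 0.7078, 0.335385)  len=1.2373
  (v5,v11,v4) [+--] → (-0.105179, 0.7078, 1.21032)–(0, 0.7078, 1.2505)  len=0.1126
  (v10,v7,v6) [-+-] → (-0.105179, 0.7078, -1.21032)–(0, 0.7078, -1.2505)  len=0.1126
  (v7,v1,v8) [++-] → (0.980115, 0.7078, -0.335385)–(0.105179, 0.7078, -1.21032)  len=1.2373
  (v4,v9,v5) [--+] → (0.105179, 0.7078, 1.21032)–(0, 0.7078, 1.2505)  len=0.1126
  (v8,v6,v7) [--+] → (0, 0.7078, -1.2505)–(0.105179, 0.7078, -1.21032)  len=0.1126
  (v9,v8,v1) [--+] → (0.980115, 0.7078, -0.335385)–(0.980115, 0.7078, 0.335385)  len=0.6708

Chained into 1 loop(s):
  loop 1: 10 segments, perimeter = 6.7413
Total perimeter = 6.741


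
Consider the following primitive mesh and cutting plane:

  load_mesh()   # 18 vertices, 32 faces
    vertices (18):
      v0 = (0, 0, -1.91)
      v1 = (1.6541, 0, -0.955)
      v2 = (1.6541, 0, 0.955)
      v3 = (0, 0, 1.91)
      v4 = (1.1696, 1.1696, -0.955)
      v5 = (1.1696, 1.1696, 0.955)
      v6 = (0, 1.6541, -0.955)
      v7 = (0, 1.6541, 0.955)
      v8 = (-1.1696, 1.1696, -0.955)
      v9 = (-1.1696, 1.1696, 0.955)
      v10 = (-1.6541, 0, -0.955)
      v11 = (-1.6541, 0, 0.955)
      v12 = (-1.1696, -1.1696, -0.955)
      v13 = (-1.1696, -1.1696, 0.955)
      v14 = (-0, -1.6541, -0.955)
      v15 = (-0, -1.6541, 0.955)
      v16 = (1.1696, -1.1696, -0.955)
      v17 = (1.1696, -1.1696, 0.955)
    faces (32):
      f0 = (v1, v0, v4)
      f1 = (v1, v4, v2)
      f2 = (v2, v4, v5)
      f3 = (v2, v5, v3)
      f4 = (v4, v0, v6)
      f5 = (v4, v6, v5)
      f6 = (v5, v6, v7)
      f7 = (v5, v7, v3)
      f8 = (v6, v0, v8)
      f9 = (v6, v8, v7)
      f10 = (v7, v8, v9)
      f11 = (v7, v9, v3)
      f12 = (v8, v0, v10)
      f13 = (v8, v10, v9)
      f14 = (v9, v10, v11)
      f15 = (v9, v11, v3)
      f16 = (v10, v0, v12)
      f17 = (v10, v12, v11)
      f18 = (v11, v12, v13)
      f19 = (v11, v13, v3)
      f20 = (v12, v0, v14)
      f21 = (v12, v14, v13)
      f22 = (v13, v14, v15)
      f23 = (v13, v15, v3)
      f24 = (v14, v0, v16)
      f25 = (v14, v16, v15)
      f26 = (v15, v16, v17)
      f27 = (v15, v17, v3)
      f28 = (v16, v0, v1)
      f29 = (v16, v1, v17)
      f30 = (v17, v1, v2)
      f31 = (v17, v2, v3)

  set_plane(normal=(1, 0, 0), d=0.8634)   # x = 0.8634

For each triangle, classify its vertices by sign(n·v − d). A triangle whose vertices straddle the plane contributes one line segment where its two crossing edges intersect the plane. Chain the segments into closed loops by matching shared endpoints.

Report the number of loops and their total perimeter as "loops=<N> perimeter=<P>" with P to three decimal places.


Straddling triangles (12 of 32):
  (v1,v0,v4) [+-+] → (0.8634, 0, -1.41151)–(0.8634, 0.8634, -1.20502)  len=0.8877
  (v2,v5,v3) [++-] → (0.8634, 0.8634, 1.20502)–(0.8634, 0, 1.41151)  len=0.8877
  (v4,v0,v6) [+--] → (0.8634, 0.8634, -1.20502)–(0.8634, 1.29644, -0.955)  len=0.5000
  (v4,v6,v5) [+-+] → (0.8634, 1.29644, -0.955)–(0.8634, 1.29644, 0.454964)  len=1.4100
  (v5,v6,v7) [+--] → (0.8634, 1.29644, 0.454964)–(0.8634, 1.29644, 0.955)  len=0.5000
  (v5,v7,v3) [+--] → (0.8634, 1.29644, 0.955)–(0.8634, 0.8634, 1.20502)  len=0.5000
  (v14,v0,v16) [--+] → (0.8634, -0.8634, -1.20502)–(0.8634, -1.29644, -0.955)  len=0.5000
  (v14,v16,v15) [-+-] → (0.8634, -1.29644, -0.955)–(0.8634, -1.29644, -0.454964)  len=0.5000
  (v15,v16,v17) [-++] → (0.8634, -1.29644, -0.454964)–(0.8634, -1.29644, 0.955)  len=1.4100
  (v15,v17,v3) [-+-] → (0.8634, -1.29644, 0.955)–(0.8634, -0.8634, 1.20502)  len=0.5000
  (v16,v0,v1) [+-+] → (0.8634, -0.8634, -1.20502)–(0.8634, 0, -1.41151)  len=0.8877
  (v17,v2,v3) [++-] → (0.8634, 0, 1.41151)–(0.8634, -0.8634, 1.20502)  len=0.8877

Chained into 1 loop(s):
  loop 1: 12 segments, perimeter = 9.3711
Total perimeter = 9.371

loops=1 perimeter=9.371


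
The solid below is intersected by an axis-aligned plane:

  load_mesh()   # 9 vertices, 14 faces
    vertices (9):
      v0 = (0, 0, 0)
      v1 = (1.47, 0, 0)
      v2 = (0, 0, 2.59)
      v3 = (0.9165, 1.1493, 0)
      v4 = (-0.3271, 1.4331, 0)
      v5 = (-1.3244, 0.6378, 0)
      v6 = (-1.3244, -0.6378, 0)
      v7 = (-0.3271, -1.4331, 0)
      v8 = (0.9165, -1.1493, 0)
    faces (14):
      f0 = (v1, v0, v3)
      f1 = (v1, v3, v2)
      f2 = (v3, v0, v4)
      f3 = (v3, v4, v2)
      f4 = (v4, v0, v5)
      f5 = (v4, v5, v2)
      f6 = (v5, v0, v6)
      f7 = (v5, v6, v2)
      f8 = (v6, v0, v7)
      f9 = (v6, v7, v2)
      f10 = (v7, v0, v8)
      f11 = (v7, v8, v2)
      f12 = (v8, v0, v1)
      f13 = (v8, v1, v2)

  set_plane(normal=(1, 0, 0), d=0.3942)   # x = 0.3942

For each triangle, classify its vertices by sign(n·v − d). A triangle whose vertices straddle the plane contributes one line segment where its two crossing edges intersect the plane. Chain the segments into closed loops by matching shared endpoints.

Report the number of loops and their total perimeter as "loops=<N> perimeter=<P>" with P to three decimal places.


Straddling triangles (8 of 14):
  (v1,v0,v3) [+-+] → (0.3942, 0, 0)–(0.3942, 0.494331, 0)  len=0.4943
  (v1,v3,v2) [++-] → (0.3942, 0.494331, 1.476)–(0.3942, 0, 1.89546)  len=0.6483
  (v3,v0,v4) [+--] → (0.3942, 0.494331, 0)–(0.3942, 1.26849, 0)  len=0.7742
  (v3,v4,v2) [+--] → (0.3942, 1.26849, 0)–(0.3942, 0.494331, 1.476)  len=1.6667
  (v7,v0,v8) [--+] → (0.3942, -0.494331, 0)–(0.3942, -1.26849, 0)  len=0.7742
  (v7,v8,v2) [-+-] → (0.3942, -1.26849, 0)–(0.3942, -0.494331, 1.476)  len=1.6667
  (v8,v0,v1) [+-+] → (0.3942, -0.494331, 0)–(0.3942, 0, 0)  len=0.4943
  (v8,v1,v2) [++-] → (0.3942, 0, 1.89546)–(0.3942, -0.494331, 1.476)  len=0.6483

Chained into 1 loop(s):
  loop 1: 8 segments, perimeter = 7.1670
Total perimeter = 7.167

loops=1 perimeter=7.167


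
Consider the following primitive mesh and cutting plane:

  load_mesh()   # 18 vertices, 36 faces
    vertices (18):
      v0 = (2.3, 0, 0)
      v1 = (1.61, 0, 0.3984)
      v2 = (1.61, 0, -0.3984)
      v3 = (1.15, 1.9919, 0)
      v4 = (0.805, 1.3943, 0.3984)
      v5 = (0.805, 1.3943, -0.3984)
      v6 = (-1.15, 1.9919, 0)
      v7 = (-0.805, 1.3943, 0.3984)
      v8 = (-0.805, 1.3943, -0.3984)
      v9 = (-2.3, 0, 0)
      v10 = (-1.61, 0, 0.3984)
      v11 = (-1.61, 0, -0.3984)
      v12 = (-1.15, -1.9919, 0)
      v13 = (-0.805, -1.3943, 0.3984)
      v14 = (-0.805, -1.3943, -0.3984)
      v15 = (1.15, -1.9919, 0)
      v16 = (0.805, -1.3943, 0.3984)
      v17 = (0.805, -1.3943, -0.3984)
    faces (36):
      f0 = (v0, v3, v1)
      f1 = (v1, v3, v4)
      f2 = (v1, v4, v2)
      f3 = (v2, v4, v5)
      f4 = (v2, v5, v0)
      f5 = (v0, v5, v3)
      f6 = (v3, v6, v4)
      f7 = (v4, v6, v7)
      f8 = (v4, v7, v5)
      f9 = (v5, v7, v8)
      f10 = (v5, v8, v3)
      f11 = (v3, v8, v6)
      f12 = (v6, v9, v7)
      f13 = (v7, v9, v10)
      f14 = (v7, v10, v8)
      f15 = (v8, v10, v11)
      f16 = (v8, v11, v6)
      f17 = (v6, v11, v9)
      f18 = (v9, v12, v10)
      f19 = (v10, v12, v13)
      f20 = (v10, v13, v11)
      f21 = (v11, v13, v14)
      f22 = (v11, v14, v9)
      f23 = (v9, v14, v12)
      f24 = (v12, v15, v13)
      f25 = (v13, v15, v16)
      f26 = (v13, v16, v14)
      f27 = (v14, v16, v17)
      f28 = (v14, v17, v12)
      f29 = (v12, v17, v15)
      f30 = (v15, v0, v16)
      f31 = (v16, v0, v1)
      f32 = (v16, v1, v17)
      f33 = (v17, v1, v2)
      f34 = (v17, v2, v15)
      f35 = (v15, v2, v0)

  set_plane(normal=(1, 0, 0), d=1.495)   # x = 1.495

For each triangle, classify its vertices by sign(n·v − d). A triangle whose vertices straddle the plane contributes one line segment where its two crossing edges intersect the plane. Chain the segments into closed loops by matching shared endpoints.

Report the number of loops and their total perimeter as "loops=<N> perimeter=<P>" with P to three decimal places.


Straddling triangles (12 of 36):
  (v0,v3,v1) [+-+] → (1.495, 1.39433, 0)–(1.495, 0.497975, 0.2988)  len=0.9448
  (v1,v3,v4) [+--] → (1.495, 0.497975, 0.2988)–(1.495, 0.199186, 0.3984)  len=0.3150
  (v1,v4,v2) [+-+] → (1.495, 0.199186, 0.3984)–(1.495, 0.199186, -0.284571)  len=0.6830
  (v2,v4,v5) [+--] → (1.495, 0.199186, -0.284571)–(1.495, 0.199186, -0.3984)  len=0.1138
  (v2,v5,v0) [+-+] → (1.495, 0.199186, -0.3984)–(1.495, 0.750777, -0.214523)  len=0.5814
  (v0,v5,v3) [+--] → (1.495, 0.750777, -0.214523)–(1.495, 1.39433, 0)  len=0.6784
  (v15,v0,v16) [-+-] → (1.495, -1.39433, 0)–(1.495, -0.750777, 0.214523)  len=0.6784
  (v16,v0,v1) [-++] → (1.495, -0.750777, 0.214523)–(1.495, -0.199186, 0.3984)  len=0.5814
  (v16,v1,v17) [-+-] → (1.495, -0.199186, 0.3984)–(1.495, -0.199186, 0.284571)  len=0.1138
  (v17,v1,v2) [-++] → (1.495, -0.199186, 0.284571)–(1.495, -0.199186, -0.3984)  len=0.6830
  (v17,v2,v15) [-+-] → (1.495, -0.199186, -0.3984)–(1.495, -0.497975, -0.2988)  len=0.3150
  (v15,v2,v0) [-++] → (1.495, -0.497975, -0.2988)–(1.495, -1.39433, 0)  len=0.9448

Chained into 2 loop(s):
  loop 1: 6 segments, perimeter = 3.3164
  loop 2: 6 segments, perimeter = 3.3164
Total perimeter = 6.633

loops=2 perimeter=6.633


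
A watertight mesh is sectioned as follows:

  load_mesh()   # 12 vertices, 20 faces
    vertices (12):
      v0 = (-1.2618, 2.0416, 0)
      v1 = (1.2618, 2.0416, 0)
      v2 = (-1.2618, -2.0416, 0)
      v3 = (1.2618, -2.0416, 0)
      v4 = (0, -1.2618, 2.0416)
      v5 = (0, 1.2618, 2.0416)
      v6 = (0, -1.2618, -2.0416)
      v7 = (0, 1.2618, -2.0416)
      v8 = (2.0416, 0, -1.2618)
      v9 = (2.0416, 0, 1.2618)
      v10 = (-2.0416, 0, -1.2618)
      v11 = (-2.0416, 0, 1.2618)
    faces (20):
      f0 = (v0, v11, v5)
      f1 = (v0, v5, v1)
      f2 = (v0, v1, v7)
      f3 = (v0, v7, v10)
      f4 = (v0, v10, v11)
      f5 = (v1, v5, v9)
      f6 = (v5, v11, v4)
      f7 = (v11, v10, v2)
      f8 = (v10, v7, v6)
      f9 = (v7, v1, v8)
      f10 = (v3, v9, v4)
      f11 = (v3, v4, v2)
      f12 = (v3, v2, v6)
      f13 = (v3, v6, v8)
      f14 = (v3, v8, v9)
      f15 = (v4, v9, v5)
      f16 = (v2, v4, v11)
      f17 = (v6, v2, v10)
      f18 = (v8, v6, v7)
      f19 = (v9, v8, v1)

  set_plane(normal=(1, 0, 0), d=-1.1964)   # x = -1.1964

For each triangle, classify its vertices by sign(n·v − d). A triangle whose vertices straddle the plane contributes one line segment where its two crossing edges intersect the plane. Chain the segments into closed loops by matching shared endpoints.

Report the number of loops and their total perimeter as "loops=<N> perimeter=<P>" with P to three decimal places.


loops=1 perimeter=10.908

Straddling triangles (10 of 20):
  (v0,v11,v5) [--+] → (-1.1964, 0.522371, 1.58463)–(-1.1964, 2.00118, 0.105818)  len=2.0914
  (v0,v5,v1) [-++] → (-1.1964, 2.00118, 0.105818)–(-1.1964, 2.0416, 0)  len=0.1133
  (v0,v1,v7) [-++] → (-1.1964, 2.0416, 0)–(-1.1964, 2.00118, -0.105818)  len=0.1133
  (v0,v7,v10) [-+-] → (-1.1964, 2.00118, -0.105818)–(-1.1964, 0.522371, -1.58463)  len=2.0914
  (v5,v11,v4) [+-+] → (-1.1964, 0.522371, 1.58463)–(-1.1964, -0.522371, 1.58463)  len=1.0447
  (v10,v7,v6) [-++] → (-1.1964, 0.522371, -1.58463)–(-1.1964, -0.522371, -1.58463)  len=1.0447
  (v3,v4,v2) [++-] → (-1.1964, -2.00118, 0.105818)–(-1.1964, -2.0416, 0)  len=0.1133
  (v3,v2,v6) [+-+] → (-1.1964, -2.0416, 0)–(-1.1964, -2.00118, -0.105818)  len=0.1133
  (v2,v4,v11) [-+-] → (-1.1964, -2.00118, 0.105818)–(-1.1964, -0.522371, 1.58463)  len=2.0914
  (v6,v2,v10) [+--] → (-1.1964, -2.00118, -0.105818)–(-1.1964, -0.522371, -1.58463)  len=2.0914

Chained into 1 loop(s):
  loop 1: 10 segments, perimeter = 10.9080
Total perimeter = 10.908


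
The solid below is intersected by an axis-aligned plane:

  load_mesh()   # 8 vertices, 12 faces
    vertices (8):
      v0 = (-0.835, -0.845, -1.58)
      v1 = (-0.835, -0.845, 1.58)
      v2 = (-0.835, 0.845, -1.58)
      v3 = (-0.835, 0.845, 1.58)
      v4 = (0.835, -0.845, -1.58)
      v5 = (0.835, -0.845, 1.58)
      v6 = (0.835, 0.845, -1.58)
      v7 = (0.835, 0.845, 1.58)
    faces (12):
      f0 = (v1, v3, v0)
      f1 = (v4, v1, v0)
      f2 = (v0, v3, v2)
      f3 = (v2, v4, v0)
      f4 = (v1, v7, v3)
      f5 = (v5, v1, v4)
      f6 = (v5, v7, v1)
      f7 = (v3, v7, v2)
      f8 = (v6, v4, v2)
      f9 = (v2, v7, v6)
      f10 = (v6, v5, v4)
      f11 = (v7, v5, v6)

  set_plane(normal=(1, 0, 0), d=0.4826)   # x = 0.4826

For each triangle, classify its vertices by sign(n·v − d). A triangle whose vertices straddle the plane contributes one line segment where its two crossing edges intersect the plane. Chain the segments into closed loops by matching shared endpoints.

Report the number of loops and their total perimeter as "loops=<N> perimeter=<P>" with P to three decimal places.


Straddling triangles (8 of 12):
  (v4,v1,v0) [+--] → (0.4826, -0.845, -0.913183)–(0.4826, -0.845, -1.58)  len=0.6668
  (v2,v4,v0) [-+-] → (0.4826, -0.48838, -1.58)–(0.4826, -0.845, -1.58)  len=0.3566
  (v1,v7,v3) [-+-] → (0.4826, 0.48838, 1.58)–(0.4826, 0.845, 1.58)  len=0.3566
  (v5,v1,v4) [+-+] → (0.4826, -0.845, 1.58)–(0.4826, -0.845, -0.913183)  len=2.4932
  (v5,v7,v1) [++-] → (0.4826, 0.48838, 1.58)–(0.4826, -0.845, 1.58)  len=1.3334
  (v3,v7,v2) [-+-] → (0.4826, 0.845, 1.58)–(0.4826, 0.845, 0.913183)  len=0.6668
  (v6,v4,v2) [++-] → (0.4826, -0.48838, -1.58)–(0.4826, 0.845, -1.58)  len=1.3334
  (v2,v7,v6) [-++] → (0.4826, 0.845, 0.913183)–(0.4826, 0.845, -1.58)  len=2.4932

Chained into 1 loop(s):
  loop 1: 8 segments, perimeter = 9.7000
Total perimeter = 9.700

loops=1 perimeter=9.700


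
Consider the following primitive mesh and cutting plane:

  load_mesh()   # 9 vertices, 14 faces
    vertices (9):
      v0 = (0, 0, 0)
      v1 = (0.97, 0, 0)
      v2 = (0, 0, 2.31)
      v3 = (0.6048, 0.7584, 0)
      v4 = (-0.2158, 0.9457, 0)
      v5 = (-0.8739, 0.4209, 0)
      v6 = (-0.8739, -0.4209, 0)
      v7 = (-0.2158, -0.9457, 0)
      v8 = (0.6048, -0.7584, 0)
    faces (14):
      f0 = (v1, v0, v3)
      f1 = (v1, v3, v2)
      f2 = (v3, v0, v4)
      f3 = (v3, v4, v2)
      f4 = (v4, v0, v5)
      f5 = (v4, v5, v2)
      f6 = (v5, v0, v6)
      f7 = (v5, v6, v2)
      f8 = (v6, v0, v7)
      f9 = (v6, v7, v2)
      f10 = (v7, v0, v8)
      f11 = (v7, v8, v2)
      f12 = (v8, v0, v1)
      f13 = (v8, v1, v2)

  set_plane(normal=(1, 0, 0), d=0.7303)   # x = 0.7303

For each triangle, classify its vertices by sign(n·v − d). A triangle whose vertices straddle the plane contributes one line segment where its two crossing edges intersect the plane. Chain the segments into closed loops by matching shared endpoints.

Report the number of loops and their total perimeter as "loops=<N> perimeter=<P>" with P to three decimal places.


loops=1 perimeter=2.510

Straddling triangles (4 of 14):
  (v1,v0,v3) [+--] → (0.7303, 0, 0)–(0.7303, 0.497778, 0)  len=0.4978
  (v1,v3,v2) [+--] → (0.7303, 0.497778, 0)–(0.7303, 0, 0.570832)  len=0.7574
  (v8,v0,v1) [--+] → (0.7303, 0, 0)–(0.7303, -0.497778, 0)  len=0.4978
  (v8,v1,v2) [-+-] → (0.7303, -0.497778, 0)–(0.7303, 0, 0.570832)  len=0.7574

Chained into 1 loop(s):
  loop 1: 4 segments, perimeter = 2.5103
Total perimeter = 2.510


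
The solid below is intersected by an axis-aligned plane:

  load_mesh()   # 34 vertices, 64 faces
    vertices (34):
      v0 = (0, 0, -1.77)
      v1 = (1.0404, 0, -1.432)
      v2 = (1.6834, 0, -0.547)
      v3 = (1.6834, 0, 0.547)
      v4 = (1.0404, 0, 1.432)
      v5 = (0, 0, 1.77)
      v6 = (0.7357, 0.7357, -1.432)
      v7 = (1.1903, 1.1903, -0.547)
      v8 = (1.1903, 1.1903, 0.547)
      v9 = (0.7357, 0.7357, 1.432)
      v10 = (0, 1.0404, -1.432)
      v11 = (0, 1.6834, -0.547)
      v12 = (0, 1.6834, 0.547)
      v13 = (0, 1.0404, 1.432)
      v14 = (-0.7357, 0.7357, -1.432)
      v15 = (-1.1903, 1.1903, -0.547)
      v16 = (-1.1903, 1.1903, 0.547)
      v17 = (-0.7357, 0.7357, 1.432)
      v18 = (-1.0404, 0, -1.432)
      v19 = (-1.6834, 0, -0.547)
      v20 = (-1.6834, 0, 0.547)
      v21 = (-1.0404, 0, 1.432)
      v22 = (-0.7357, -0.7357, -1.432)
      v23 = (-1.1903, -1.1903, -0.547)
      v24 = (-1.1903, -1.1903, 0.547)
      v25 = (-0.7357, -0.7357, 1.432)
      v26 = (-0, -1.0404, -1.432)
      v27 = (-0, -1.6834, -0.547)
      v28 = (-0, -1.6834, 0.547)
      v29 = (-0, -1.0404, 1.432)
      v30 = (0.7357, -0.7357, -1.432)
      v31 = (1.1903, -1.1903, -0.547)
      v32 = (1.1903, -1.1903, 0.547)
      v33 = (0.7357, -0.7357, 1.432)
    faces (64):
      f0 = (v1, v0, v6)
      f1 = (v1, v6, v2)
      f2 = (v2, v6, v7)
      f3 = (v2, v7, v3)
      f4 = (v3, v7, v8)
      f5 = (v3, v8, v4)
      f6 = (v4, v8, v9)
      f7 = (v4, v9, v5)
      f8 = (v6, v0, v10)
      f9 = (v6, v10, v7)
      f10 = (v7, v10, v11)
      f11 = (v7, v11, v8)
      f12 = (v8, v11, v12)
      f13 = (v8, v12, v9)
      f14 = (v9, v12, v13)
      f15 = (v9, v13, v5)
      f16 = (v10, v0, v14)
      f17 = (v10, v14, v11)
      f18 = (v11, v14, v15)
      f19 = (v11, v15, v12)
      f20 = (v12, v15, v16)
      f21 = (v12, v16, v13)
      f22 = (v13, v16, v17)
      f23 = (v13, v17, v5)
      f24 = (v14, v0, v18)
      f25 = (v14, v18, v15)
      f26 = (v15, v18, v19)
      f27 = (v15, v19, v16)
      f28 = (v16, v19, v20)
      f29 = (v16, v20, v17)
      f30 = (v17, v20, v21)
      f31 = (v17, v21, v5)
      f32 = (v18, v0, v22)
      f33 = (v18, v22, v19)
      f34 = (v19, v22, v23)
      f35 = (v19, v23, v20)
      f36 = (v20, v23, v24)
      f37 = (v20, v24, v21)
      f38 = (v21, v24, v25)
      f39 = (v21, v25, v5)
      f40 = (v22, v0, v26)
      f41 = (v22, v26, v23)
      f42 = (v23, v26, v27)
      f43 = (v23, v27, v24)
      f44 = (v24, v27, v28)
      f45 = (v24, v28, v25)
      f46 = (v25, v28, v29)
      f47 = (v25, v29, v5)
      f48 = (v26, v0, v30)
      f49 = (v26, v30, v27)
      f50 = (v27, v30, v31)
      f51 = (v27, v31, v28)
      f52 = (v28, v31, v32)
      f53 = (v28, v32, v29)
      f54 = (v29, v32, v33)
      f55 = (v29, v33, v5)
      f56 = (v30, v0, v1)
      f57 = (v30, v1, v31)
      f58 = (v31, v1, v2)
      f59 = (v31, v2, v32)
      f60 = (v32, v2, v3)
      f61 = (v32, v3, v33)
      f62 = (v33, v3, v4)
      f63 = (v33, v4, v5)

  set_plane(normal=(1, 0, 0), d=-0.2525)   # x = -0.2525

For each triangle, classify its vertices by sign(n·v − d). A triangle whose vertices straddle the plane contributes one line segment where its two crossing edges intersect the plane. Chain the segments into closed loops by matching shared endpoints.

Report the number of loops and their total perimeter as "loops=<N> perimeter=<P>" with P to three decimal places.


Straddling triangles (20 of 64):
  (v10,v0,v14) [++-] → (-0.2525, 0.2525, -1.65399)–(-0.2525, 0.935824, -1.432)  len=0.7185
  (v10,v14,v11) [+-+] → (-0.2525, 0.935824, -1.432)–(-0.2525, 1.35814, -0.850741)  len=0.7185
  (v11,v14,v15) [+--] → (-0.2525, 1.35814, -0.850741)–(-0.2525, 1.5788, -0.547)  len=0.3754
  (v11,v15,v12) [+-+] → (-0.2525, 1.5788, -0.547)–(-0.2525, 1.5788, 0.314928)  len=0.8619
  (v12,v15,v16) [+--] → (-0.2525, 1.5788, 0.314928)–(-0.2525, 1.5788, 0.547)  len=0.2321
  (v12,v16,v13) [+-+] → (-0.2525, 1.5788, 0.547)–(-0.2525, 1.0722, 1.24426)  len=0.8619
  (v13,v16,v17) [+--] → (-0.2525, 1.0722, 1.24426)–(-0.2525, 0.935824, 1.432)  len=0.2320
  (v13,v17,v5) [+-+] → (-0.2525, 0.935824, 1.432)–(-0.2525, 0.2525, 1.65399)  len=0.7185
  (v14,v0,v18) [-+-] → (-0.2525, 0.2525, -1.65399)–(-0.2525, 0, -1.68797)  len=0.2548
  (v17,v21,v5) [--+] → (-0.2525, 0, 1.68797)–(-0.2525, 0.2525, 1.65399)  len=0.2548
  (v18,v0,v22) [-+-] → (-0.2525, 0, -1.68797)–(-0.2525, -0.2525, -1.65399)  len=0.2548
  (v21,v25,v5) [--+] → (-0.2525, -0.2525, 1.65399)–(-0.2525, 0, 1.68797)  len=0.2548
  (v22,v0,v26) [-++] → (-0.2525, -0.2525, -1.65399)–(-0.2525, -0.935824, -1.432)  len=0.7185
  (v22,v26,v23) [-+-] → (-0.2525, -0.935824, -1.432)–(-0.2525, -1.0722, -1.24426)  len=0.2320
  (v23,v26,v27) [-++] → (-0.2525, -1.0722, -1.24426)–(-0.2525, -1.5788, -0.547)  len=0.8619
  (v23,v27,v24) [-+-] → (-0.2525, -1.5788, -0.547)–(-0.2525, -1.5788, -0.314928)  len=0.2321
  (v24,v27,v28) [-++] → (-0.2525, -1.5788, -0.314928)–(-0.2525, -1.5788, 0.547)  len=0.8619
  (v24,v28,v25) [-+-] → (-0.2525, -1.5788, 0.547)–(-0.2525, -1.35814, 0.850741)  len=0.3754
  (v25,v28,v29) [-++] → (-0.2525, -1.35814, 0.850741)–(-0.2525, -0.935824, 1.432)  len=0.7185
  (v25,v29,v5) [-++] → (-0.2525, -0.935824, 1.432)–(-0.2525, -0.2525, 1.65399)  len=0.7185

Chained into 1 loop(s):
  loop 1: 20 segments, perimeter = 10.4567
Total perimeter = 10.457

loops=1 perimeter=10.457


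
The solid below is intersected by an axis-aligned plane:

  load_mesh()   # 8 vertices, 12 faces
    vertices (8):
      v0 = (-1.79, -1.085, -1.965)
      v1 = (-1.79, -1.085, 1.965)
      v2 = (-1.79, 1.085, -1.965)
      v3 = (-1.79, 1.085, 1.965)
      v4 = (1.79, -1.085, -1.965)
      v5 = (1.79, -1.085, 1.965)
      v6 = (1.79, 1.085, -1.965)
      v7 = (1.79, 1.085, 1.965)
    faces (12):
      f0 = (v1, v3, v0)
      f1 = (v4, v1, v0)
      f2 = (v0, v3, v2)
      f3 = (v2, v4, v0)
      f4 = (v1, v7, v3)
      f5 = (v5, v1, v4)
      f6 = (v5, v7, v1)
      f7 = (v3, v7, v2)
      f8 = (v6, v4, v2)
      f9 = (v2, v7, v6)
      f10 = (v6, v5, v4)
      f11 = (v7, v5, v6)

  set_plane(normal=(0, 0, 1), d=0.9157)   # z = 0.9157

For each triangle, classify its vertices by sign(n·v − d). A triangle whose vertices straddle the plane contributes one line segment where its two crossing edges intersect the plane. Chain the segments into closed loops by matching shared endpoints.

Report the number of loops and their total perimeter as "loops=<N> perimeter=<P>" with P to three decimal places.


Straddling triangles (8 of 12):
  (v1,v3,v0) [++-] → (-1.79, 0.505616, 0.9157)–(-1.79, -1.085, 0.9157)  len=1.5906
  (v4,v1,v0) [-+-] → (-0.834149, -1.085, 0.9157)–(-1.79, -1.085, 0.9157)  len=0.9559
  (v0,v3,v2) [-+-] → (-1.79, 0.505616, 0.9157)–(-1.79, 1.085, 0.9157)  len=0.5794
  (v5,v1,v4) [++-] → (-0.834149, -1.085, 0.9157)–(1.79, -1.085, 0.9157)  len=2.6241
  (v3,v7,v2) [++-] → (0.834149, 1.085, 0.9157)–(-1.79, 1.085, 0.9157)  len=2.6241
  (v2,v7,v6) [-+-] → (0.834149, 1.085, 0.9157)–(1.79, 1.085, 0.9157)  len=0.9559
  (v6,v5,v4) [-+-] → (1.79, -0.505616, 0.9157)–(1.79, -1.085, 0.9157)  len=0.5794
  (v7,v5,v6) [++-] → (1.79, -0.505616, 0.9157)–(1.79, 1.085, 0.9157)  len=1.5906

Chained into 1 loop(s):
  loop 1: 8 segments, perimeter = 11.5000
Total perimeter = 11.500

loops=1 perimeter=11.500


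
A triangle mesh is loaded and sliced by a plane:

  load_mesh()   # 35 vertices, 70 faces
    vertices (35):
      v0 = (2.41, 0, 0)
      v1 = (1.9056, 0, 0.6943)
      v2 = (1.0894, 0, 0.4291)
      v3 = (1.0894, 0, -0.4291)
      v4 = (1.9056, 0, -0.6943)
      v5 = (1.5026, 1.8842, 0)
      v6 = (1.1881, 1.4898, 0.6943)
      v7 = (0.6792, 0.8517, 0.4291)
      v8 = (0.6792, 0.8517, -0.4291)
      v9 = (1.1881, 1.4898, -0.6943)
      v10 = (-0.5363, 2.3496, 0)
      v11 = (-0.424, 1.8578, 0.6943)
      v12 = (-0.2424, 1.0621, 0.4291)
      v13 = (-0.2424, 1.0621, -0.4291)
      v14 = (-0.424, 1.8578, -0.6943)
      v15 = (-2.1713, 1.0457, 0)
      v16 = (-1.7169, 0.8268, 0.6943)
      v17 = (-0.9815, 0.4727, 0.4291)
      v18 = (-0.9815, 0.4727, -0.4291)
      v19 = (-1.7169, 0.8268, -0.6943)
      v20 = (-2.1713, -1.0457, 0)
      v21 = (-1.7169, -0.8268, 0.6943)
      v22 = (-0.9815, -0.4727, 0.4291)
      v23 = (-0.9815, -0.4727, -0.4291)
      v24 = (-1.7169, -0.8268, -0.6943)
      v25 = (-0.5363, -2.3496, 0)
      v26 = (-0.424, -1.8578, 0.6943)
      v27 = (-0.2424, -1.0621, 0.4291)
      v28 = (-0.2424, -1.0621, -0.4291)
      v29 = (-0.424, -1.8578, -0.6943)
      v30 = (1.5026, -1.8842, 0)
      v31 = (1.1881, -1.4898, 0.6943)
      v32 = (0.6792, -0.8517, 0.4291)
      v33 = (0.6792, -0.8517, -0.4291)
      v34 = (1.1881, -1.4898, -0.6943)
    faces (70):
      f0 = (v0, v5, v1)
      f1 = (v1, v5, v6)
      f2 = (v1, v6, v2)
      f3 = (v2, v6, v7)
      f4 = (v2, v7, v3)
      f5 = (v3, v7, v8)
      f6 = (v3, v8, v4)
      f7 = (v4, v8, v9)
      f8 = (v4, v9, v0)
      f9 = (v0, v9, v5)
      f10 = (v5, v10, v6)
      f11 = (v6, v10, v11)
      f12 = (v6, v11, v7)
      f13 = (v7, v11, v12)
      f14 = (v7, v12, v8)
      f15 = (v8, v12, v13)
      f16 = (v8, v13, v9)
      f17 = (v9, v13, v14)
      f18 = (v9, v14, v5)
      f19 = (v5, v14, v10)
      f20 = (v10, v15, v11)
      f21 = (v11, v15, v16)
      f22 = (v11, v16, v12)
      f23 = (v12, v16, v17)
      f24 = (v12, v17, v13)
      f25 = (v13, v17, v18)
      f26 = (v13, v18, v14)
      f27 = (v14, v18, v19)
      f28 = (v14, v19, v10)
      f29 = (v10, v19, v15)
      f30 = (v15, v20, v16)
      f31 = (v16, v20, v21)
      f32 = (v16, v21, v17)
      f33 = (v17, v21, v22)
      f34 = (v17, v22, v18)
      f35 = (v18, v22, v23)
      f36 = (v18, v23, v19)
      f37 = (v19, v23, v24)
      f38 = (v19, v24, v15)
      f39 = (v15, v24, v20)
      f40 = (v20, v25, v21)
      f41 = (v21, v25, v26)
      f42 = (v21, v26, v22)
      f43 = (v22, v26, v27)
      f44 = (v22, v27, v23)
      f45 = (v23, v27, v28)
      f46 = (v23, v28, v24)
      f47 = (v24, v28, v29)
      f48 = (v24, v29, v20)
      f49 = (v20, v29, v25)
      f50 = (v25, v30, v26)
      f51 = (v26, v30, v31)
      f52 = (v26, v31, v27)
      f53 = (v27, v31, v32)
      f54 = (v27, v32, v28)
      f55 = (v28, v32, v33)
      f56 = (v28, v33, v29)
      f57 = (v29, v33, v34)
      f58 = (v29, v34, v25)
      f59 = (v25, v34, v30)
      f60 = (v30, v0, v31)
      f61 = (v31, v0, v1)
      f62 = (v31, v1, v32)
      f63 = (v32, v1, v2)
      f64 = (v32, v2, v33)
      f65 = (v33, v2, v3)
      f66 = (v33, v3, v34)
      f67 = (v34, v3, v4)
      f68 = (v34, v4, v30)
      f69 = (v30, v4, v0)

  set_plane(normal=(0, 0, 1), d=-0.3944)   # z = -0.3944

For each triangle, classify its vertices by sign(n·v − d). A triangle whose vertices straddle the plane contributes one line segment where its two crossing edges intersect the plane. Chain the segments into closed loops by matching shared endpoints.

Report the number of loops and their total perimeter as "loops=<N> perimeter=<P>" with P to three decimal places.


loops=2 perimeter=19.516

Straddling triangles (28 of 70):
  (v2,v7,v3) [++-] → (1.07281, 0.0344372, -0.3944)–(1.0894, 0, -0.3944)  len=0.0382
  (v3,v7,v8) [-+-] → (1.07281, 0.0344372, -0.3944)–(0.6792, 0.8517, -0.3944)  len=0.9071
  (v4,v9,v0) [--+] → (1.71589, 0.846287, -0.3944)–(2.12347, 0, -0.3944)  len=0.9393
  (v0,v9,v5) [+-+] → (1.71589, 0.846287, -0.3944)–(1.32395, 1.66016, -0.3944)  len=0.9033
  (v7,v12,v8) [++-] → (0.641937, 0.860207, -0.3944)–(0.6792, 0.8517, -0.3944)  len=0.0382
  (v8,v12,v13) [-+-] → (0.641937, 0.860207, -0.3944)–(-0.2424, 1.0621, -0.3944)  len=0.9071
  (v9,v14,v5) [--+] → (0.408187, 1.8692, -0.3944)–(1.32395, 1.66016, -0.3944)  len=0.9393
  (v5,v14,v10) [+-+] → (0.408187, 1.8692, -0.3944)–(-0.472508, 2.07023, -0.3944)  len=0.9033
  (v12,v17,v13) [++-] → (-0.272284, 1.03827, -0.3944)–(-0.2424, 1.0621, -0.3944)  len=0.0382
  (v13,v17,v18) [-+-] → (-0.272284, 1.03827, -0.3944)–(-0.9815, 0.4727, -0.3944)  len=0.9071
  (v14,v19,v10) [--+] → (-1.20694, 1.48457, -0.3944)–(-0.472508, 2.07023, -0.3944)  len=0.9394
  (v10,v19,v15) [+-+] → (-1.20694, 1.48457, -0.3944)–(-1.91318, 0.921353, -0.3944)  len=0.9033
  (v17,v22,v18) [++-] → (-0.9815, 0.434474, -0.3944)–(-0.9815, 0.4727, -0.3944)  len=0.0382
  (v18,v22,v23) [-+-] → (-0.9815, 0.434474, -0.3944)–(-0.9815, -0.4727, -0.3944)  len=0.9072
  (v19,v24,v15) [--+] → (-1.91318, -0.0179814, -0.3944)–(-1.91318, 0.921353, -0.3944)  len=0.9393
  (v15,v24,v20) [+-+] → (-1.91318, -0.0179814, -0.3944)–(-1.91318, -0.921353, -0.3944)  len=0.9034
  (v22,v27,v23) [++-] → (-0.951616, -0.496531, -0.3944)–(-0.9815, -0.4727, -0.3944)  len=0.0382
  (v23,v27,v28) [-+-] → (-0.951616, -0.496531, -0.3944)–(-0.2424, -1.0621, -0.3944)  len=0.9071
  (v24,v29,v20) [--+] → (-1.17874, -1.50702, -0.3944)–(-1.91318, -0.921353, -0.3944)  len=0.9394
  (v20,v29,v25) [+-+] → (-1.17874, -1.50702, -0.3944)–(-0.472508, -2.07023, -0.3944)  len=0.9033
  (v27,v32,v28) [++-] → (-0.205137, -1.05359, -0.3944)–(-0.2424, -1.0621, -0.3944)  len=0.0382
  (v28,v32,v33) [-+-] → (-0.205137, -1.05359, -0.3944)–(0.6792, -0.8517, -0.3944)  len=0.9071
  (v29,v34,v25) [--+] → (0.443253, -1.86119, -0.3944)–(-0.472508, -2.07023, -0.3944)  len=0.9393
  (v25,v34,v30) [+-+] → (0.443253, -1.86119, -0.3944)–(1.32395, -1.66016, -0.3944)  len=0.9033
  (v32,v2,v33) [++-] → (0.695786, -0.817263, -0.3944)–(0.6792, -0.8517, -0.3944)  len=0.0382
  (v33,v2,v3) [-+-] → (0.695786, -0.817263, -0.3944)–(1.0894, 0, -0.3944)  len=0.9071
  (v34,v4,v30) [--+] → (1.73153, -0.813872, -0.3944)–(1.32395, -1.66016, -0.3944)  len=0.9393
  (v30,v4,v0) [+-+] → (1.73153, -0.813872, -0.3944)–(2.12347, 0, -0.3944)  len=0.9033

Chained into 2 loop(s):
  loop 1: 14 segments, perimeter = 6.6174
  loop 2: 14 segments, perimeter = 12.8987
Total perimeter = 19.516


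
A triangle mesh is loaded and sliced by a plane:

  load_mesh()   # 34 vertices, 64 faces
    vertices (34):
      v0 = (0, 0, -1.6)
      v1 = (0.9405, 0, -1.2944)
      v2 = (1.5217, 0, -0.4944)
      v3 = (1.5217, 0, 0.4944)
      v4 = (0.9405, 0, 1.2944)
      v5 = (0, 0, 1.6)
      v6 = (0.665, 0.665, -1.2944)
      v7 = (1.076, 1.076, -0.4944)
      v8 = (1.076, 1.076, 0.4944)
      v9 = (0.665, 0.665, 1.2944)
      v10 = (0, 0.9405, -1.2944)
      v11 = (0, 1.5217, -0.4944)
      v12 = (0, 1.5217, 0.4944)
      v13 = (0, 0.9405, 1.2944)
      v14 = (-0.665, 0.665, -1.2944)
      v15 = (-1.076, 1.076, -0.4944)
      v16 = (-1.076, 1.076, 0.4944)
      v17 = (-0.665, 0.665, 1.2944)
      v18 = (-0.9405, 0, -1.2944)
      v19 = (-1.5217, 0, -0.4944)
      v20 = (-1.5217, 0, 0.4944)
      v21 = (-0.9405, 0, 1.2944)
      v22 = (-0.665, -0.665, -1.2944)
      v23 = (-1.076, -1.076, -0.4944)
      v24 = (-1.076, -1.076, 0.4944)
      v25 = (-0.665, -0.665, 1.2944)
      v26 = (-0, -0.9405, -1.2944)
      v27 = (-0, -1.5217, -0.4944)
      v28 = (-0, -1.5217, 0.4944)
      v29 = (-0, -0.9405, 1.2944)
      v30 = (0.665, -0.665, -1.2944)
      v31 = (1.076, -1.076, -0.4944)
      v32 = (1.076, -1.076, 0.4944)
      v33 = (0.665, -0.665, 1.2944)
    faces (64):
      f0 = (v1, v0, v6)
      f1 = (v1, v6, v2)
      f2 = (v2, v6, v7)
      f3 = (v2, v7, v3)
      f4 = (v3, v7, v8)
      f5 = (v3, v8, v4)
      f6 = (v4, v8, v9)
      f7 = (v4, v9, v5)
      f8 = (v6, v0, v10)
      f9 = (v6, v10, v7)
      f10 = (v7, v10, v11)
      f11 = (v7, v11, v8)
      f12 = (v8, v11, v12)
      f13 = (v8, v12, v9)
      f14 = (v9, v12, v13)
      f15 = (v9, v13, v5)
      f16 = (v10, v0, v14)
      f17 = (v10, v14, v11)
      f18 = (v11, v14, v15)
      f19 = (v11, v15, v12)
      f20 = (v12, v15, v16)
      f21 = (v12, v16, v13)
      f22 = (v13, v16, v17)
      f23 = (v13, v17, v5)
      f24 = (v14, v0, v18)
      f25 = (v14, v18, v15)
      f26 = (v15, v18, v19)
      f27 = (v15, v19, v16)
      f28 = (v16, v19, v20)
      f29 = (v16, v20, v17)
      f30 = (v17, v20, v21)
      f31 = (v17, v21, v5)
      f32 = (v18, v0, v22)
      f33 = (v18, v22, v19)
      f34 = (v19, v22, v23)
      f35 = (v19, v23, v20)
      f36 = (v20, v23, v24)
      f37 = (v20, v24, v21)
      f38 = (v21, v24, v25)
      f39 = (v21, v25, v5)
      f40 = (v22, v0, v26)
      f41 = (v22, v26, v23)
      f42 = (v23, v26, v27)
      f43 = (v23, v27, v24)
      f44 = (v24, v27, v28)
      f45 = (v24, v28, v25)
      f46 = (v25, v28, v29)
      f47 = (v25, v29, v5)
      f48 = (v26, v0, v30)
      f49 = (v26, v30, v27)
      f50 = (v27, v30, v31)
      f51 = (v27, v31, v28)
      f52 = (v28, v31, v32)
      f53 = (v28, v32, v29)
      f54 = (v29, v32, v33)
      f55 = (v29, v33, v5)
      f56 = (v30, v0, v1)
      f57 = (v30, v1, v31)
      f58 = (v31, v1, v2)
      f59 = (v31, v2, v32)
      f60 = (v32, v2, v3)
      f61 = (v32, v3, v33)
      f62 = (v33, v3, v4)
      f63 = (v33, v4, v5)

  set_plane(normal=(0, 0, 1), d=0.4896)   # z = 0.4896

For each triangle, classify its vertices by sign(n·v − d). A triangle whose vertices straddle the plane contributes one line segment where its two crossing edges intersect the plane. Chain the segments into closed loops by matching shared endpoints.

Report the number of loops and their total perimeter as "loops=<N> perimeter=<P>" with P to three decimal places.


loops=1 perimeter=9.317

Straddling triangles (16 of 64):
  (v2,v7,v3) [--+] → (1.51954, 0.0052233, 0.4896)–(1.5217, 0, 0.4896)  len=0.0057
  (v3,v7,v8) [+-+] → (1.51954, 0.0052233, 0.4896)–(1.076, 1.076, 0.4896)  len=1.1590
  (v7,v11,v8) [--+] → (1.07078, 1.07816, 0.4896)–(1.076, 1.076, 0.4896)  len=0.0057
  (v8,v11,v12) [+-+] → (1.07078, 1.07816, 0.4896)–(0, 1.5217, 0.4896)  len=1.1590
  (v11,v15,v12) [--+] → (-0.0052233, 1.51954, 0.4896)–(0, 1.5217, 0.4896)  len=0.0057
  (v12,v15,v16) [+-+] → (-0.0052233, 1.51954, 0.4896)–(-1.076, 1.076, 0.4896)  len=1.1590
  (v15,v19,v16) [--+] → (-1.07816, 1.07078, 0.4896)–(-1.076, 1.076, 0.4896)  len=0.0057
  (v16,v19,v20) [+-+] → (-1.07816, 1.07078, 0.4896)–(-1.5217, 0, 0.4896)  len=1.1590
  (v19,v23,v20) [--+] → (-1.51954, -0.0052233, 0.4896)–(-1.5217, 0, 0.4896)  len=0.0057
  (v20,v23,v24) [+-+] → (-1.51954, -0.0052233, 0.4896)–(-1.076, -1.076, 0.4896)  len=1.1590
  (v23,v27,v24) [--+] → (-1.07078, -1.07816, 0.4896)–(-1.076, -1.076, 0.4896)  len=0.0057
  (v24,v27,v28) [+-+] → (-1.07078, -1.07816, 0.4896)–(0, -1.5217, 0.4896)  len=1.1590
  (v27,v31,v28) [--+] → (0.0052233, -1.51954, 0.4896)–(0, -1.5217, 0.4896)  len=0.0057
  (v28,v31,v32) [+-+] → (0.0052233, -1.51954, 0.4896)–(1.076, -1.076, 0.4896)  len=1.1590
  (v31,v2,v32) [--+] → (1.07816, -1.07078, 0.4896)–(1.076, -1.076, 0.4896)  len=0.0057
  (v32,v2,v3) [+-+] → (1.07816, -1.07078, 0.4896)–(1.5217, 0, 0.4896)  len=1.1590

Chained into 1 loop(s):
  loop 1: 16 segments, perimeter = 9.3173
Total perimeter = 9.317
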